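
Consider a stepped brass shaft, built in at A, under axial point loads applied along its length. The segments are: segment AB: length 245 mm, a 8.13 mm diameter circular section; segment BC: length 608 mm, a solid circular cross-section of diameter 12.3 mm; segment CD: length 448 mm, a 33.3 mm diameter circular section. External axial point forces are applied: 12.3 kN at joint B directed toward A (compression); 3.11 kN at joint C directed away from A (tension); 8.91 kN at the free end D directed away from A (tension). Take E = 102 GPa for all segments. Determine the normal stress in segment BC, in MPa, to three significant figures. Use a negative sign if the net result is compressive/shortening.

Internal axial forces (sectioning from the free end, tension +): N_CD = 8.91 kN, N_BC = 12.02 kN, N_AB = -0.28 kN.
A_BC = 118.8 mm².
σ_BC = N_BC/A_BC = 12020/118.8 = 101.2 MPa.

101 MPa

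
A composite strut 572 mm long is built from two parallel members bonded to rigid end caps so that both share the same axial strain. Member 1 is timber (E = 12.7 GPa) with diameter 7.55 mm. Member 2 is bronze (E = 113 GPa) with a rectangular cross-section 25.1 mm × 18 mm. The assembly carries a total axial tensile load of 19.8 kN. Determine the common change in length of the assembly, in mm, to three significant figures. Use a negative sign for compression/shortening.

0.219 mm

A_1 = 44.77 mm².
A_2 = 451.8 mm².
Equal strain + equilibrium ⇒ each member carries load in proportion to AE: A₁E₁ = 568600 N, A₂E₂ = 51050000 N, ΣAE = 51620000 N.
δ = PL/ΣAE = 19800·572/51620000 = 0.2194 mm.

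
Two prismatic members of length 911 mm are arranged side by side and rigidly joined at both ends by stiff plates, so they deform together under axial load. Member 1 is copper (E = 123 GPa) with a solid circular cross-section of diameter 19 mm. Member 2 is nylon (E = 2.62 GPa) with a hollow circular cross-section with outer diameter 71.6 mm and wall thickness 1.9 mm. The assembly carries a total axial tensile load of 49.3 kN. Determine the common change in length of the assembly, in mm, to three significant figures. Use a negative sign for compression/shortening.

1.25 mm

A_1 = 283.5 mm².
A_2 = 416 mm².
Equal strain + equilibrium ⇒ each member carries load in proportion to AE: A₁E₁ = 34870000 N, A₂E₂ = 1090000 N, ΣAE = 35960000 N.
δ = PL/ΣAE = 49300·911/35960000 = 1.249 mm.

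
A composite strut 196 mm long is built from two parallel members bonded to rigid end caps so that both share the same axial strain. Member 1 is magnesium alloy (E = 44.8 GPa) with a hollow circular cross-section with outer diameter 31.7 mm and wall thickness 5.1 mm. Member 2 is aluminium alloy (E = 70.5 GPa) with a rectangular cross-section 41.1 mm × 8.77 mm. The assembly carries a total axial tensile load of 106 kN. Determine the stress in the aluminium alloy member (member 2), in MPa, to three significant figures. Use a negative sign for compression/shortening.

A_1 = 426.2 mm².
A_2 = 360.4 mm².
Equal strain + equilibrium ⇒ each member carries load in proportion to AE: A₁E₁ = 19090000 N, A₂E₂ = 25410000 N, ΣAE = 44500000 N.
σ₂ = P·E₂/ΣAE = 106000·70500/44500000 = 167.9 MPa.

168 MPa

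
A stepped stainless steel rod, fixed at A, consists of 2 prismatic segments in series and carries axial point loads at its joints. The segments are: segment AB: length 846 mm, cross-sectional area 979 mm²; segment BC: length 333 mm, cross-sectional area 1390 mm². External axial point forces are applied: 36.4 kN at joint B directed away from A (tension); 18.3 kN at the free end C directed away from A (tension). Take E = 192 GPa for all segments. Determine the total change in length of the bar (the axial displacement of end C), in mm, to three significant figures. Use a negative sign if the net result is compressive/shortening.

Internal axial forces (sectioning from the free end, tension +): N_BC = 18.3 kN, N_AB = 54.7 kN.
δ_AB = 54700·846/(979·192000) = 0.2462 mm
δ_BC = 18300·333/(1390·192000) = 0.02283 mm
δ = Σδ_i = 0.269 mm.

0.269 mm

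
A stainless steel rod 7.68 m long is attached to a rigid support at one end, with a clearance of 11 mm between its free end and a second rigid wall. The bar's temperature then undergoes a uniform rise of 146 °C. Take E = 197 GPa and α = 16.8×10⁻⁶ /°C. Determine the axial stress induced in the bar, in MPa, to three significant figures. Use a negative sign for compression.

-201 MPa

Free thermal expansion αLΔT = 16.8e-6 · 7680 · 146 = 18.84 mm.
The walls engage after the gap closes; constrained expansion = 18.84 − 11 = 7.838 mm.
The walls impose strain ε = −(7.838)/7680 = -1.0205e-03; σ = Eε = 197000 · -1.0205e-03 = -201 MPa.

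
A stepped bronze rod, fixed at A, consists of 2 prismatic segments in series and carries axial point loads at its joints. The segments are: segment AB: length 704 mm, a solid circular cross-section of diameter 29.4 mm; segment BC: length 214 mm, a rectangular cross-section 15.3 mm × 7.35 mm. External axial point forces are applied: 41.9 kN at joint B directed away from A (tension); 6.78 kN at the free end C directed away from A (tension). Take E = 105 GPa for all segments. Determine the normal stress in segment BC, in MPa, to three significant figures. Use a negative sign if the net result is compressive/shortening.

60.3 MPa

Internal axial forces (sectioning from the free end, tension +): N_BC = 6.78 kN, N_AB = 48.68 kN.
A_BC = 112.5 mm².
σ_BC = N_BC/A_BC = 6780/112.5 = 60.29 MPa.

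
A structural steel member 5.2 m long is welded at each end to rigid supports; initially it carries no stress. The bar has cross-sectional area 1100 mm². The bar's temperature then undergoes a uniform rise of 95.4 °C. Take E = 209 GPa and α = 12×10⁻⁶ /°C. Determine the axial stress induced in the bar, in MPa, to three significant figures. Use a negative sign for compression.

Free thermal expansion αLΔT = 12e-6 · 5200 · 95.4 = 5.953 mm.
The walls impose strain ε = −(5.953)/5200 = -1.1448e-03; σ = Eε = 209000 · -1.1448e-03 = -239.3 MPa.

-239 MPa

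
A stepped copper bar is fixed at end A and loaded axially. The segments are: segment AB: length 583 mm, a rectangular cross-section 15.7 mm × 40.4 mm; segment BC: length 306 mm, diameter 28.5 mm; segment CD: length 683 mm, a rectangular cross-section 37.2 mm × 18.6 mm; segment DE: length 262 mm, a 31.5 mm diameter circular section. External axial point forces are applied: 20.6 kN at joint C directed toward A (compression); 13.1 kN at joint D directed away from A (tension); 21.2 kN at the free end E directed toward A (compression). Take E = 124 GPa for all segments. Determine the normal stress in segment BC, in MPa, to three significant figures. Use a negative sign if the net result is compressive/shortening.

Internal axial forces (sectioning from the free end, tension +): N_DE = -21.2 kN, N_CD = -8.1 kN, N_BC = -28.7 kN, N_AB = -28.7 kN.
A_BC = 637.9 mm².
σ_BC = N_BC/A_BC = -28700/637.9 = -44.99 MPa.

-45.0 MPa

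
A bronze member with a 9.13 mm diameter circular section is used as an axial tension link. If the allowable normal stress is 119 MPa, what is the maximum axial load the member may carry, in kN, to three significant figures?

A = 65.47 mm².
P_max = σ_allow · A = 119 · 65.47 = 7791 N = 7.791 kN.

7.79 kN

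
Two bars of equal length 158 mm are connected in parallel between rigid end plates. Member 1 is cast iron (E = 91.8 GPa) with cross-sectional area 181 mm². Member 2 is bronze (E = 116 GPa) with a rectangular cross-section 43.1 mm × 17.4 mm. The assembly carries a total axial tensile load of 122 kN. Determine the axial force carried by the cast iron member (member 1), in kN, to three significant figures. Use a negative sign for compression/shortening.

19.6 kN

A_2 = 749.9 mm².
Equal strain + equilibrium ⇒ each member carries load in proportion to AE: A₁E₁ = 16620000 N, A₂E₂ = 86990000 N, ΣAE = 103600000 N.
F₁ = P·A₁E₁/ΣAE = 122000·16620000/103600000 = 19570 N.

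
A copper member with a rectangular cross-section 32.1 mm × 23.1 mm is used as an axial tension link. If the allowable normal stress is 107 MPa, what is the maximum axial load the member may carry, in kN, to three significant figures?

79.3 kN

A = 741.5 mm².
P_max = σ_allow · A = 107 · 741.5 = 79340 N = 79.34 kN.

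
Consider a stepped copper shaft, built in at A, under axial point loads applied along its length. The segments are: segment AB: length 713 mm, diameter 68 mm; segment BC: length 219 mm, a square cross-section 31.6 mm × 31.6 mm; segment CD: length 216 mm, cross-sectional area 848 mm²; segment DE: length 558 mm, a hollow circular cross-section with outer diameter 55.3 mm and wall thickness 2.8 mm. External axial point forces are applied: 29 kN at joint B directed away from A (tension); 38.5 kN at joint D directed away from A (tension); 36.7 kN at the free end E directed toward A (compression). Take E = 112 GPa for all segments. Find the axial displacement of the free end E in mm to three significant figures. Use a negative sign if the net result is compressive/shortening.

-0.334 mm

Internal axial forces (sectioning from the free end, tension +): N_DE = -36.7 kN, N_CD = 1.8 kN, N_BC = 1.8 kN, N_AB = 30.8 kN.
A_AB = 3632 mm².
A_BC = 998.6 mm².
A_DE = 461.8 mm².
δ_AB = 30800·713/(3632·112000) = 0.05399 mm
δ_BC = 1800·219/(998.6·112000) = 0.003525 mm
δ_CD = 1800·216/(848·112000) = 0.004094 mm
δ_DE = -36700·558/(461.8·112000) = -0.3959 mm
δ = Σδ_i = -0.3343 mm.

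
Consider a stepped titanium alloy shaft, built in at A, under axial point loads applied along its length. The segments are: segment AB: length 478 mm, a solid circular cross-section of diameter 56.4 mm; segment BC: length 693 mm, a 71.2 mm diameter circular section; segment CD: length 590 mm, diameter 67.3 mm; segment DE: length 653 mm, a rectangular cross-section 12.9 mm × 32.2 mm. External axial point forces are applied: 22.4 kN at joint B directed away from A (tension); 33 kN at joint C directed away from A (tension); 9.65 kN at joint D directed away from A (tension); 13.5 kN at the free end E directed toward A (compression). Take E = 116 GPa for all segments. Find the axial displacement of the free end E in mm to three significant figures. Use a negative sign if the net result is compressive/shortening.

-0.0597 mm

Internal axial forces (sectioning from the free end, tension +): N_DE = -13.5 kN, N_CD = -3.85 kN, N_BC = 29.15 kN, N_AB = 51.55 kN.
A_AB = 2498 mm².
A_BC = 3982 mm².
A_CD = 3557 mm².
A_DE = 415.4 mm².
δ_AB = 51550·478/(2498·116000) = 0.08503 mm
δ_BC = 29150·693/(3982·116000) = 0.04374 mm
δ_CD = -3850·590/(3557·116000) = -0.005505 mm
δ_DE = -13500·653/(415.4·116000) = -0.183 mm
δ = Σδ_i = -0.0597 mm.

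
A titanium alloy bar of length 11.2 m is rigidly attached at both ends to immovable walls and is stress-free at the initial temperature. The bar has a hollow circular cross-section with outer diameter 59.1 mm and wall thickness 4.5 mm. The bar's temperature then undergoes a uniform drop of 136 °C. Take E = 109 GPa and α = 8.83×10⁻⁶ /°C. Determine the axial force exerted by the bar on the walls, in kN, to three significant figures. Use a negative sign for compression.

Free thermal expansion αLΔT = 8.83e-6 · 11200 · -136 = -13.45 mm.
The walls impose strain ε = −(-13.45)/11200 = 1.2009e-03; σ = Eε = 109000 · 1.2009e-03 = 130.9 MPa.
Wall reaction R = σ·A = 130.9·771.9 = 101000 N = 101 kN.

101 kN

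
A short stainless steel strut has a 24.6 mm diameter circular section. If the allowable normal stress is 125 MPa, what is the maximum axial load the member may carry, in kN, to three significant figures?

59.4 kN

A = 475.3 mm².
P_max = σ_allow · A = 125 · 475.3 = 59410 N = 59.41 kN.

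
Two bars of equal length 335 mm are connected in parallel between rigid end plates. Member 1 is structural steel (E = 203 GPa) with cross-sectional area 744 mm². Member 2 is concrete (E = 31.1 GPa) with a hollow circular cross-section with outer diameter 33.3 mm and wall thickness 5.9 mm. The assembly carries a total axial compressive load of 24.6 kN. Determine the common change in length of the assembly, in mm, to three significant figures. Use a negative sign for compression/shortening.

A_2 = 507.9 mm².
Equal strain + equilibrium ⇒ each member carries load in proportion to AE: A₁E₁ = 151000000 N, A₂E₂ = 15790000 N, ΣAE = 166800000 N.
δ = PL/ΣAE = -24600·335/166800000 = -0.0494 mm.

-0.0494 mm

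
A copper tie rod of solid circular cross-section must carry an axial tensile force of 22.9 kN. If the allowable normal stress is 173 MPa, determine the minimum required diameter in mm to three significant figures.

13.0 mm

Required area A ≥ P/σ_allow = 22900/173 = 132.4 mm².
For a solid circular section, d ≥ √(4A/π) = 12.98 mm.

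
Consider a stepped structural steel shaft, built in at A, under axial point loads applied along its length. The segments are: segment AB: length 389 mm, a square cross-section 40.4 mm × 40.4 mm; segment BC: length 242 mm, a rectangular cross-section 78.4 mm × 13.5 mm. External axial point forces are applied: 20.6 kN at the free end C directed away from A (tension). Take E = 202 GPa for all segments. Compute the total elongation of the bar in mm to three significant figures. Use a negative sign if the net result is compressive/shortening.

0.0476 mm

Internal axial forces (sectioning from the free end, tension +): N_BC = 20.6 kN, N_AB = 20.6 kN.
A_AB = 1632 mm².
A_BC = 1058 mm².
δ_AB = 20600·389/(1632·202000) = 0.02431 mm
δ_BC = 20600·242/(1058·202000) = 0.02332 mm
δ = Σδ_i = 0.04762 mm.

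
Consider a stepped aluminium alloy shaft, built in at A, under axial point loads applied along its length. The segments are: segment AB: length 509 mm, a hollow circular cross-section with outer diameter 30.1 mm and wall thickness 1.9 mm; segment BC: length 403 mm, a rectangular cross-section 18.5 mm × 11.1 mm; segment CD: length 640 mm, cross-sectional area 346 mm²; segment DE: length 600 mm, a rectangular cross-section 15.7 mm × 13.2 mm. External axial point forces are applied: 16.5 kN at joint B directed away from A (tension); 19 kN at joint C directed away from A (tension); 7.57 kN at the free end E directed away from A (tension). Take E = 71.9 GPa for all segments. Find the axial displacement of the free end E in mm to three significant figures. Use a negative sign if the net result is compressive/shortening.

Internal axial forces (sectioning from the free end, tension +): N_DE = 7.57 kN, N_CD = 7.57 kN, N_BC = 26.57 kN, N_AB = 43.07 kN.
A_AB = 168.3 mm².
A_BC = 205.3 mm².
A_DE = 207.2 mm².
δ_AB = 43070·509/(168.3·71900) = 1.811 mm
δ_BC = 26570·403/(205.3·71900) = 0.7252 mm
δ_CD = 7570·640/(346·71900) = 0.1947 mm
δ_DE = 7570·600/(207.2·71900) = 0.3048 mm
δ = Σδ_i = 3.036 mm.

3.04 mm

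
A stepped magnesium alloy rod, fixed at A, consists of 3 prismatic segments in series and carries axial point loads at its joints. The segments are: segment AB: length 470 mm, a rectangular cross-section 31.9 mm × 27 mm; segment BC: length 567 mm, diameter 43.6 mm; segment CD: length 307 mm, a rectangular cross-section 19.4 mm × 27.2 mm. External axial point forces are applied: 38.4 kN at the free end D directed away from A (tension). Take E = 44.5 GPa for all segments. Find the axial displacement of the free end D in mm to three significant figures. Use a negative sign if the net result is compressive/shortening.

Internal axial forces (sectioning from the free end, tension +): N_CD = 38.4 kN, N_BC = 38.4 kN, N_AB = 38.4 kN.
A_AB = 861.3 mm².
A_BC = 1493 mm².
A_CD = 527.7 mm².
δ_AB = 38400·470/(861.3·44500) = 0.4709 mm
δ_BC = 38400·567/(1493·44500) = 0.3277 mm
δ_CD = 38400·307/(527.7·44500) = 0.502 mm
δ = Σδ_i = 1.301 mm.

1.30 mm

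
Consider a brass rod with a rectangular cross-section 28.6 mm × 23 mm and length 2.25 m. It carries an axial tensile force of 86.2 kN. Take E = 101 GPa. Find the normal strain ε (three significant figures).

0.00130

A = 657.8 mm².
σ = N/A = 131 MPa; ε = σ/E = 131/101000 = 1.297e-03.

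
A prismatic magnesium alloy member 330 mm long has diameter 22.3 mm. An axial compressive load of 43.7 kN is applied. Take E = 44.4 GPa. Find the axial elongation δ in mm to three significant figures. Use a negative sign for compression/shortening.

-0.832 mm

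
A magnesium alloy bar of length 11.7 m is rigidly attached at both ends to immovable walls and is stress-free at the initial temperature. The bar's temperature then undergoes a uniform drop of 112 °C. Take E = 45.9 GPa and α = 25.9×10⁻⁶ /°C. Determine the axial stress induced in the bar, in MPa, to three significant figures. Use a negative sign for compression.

Free thermal expansion αLΔT = 25.9e-6 · 11700 · -112 = -33.94 mm.
The walls impose strain ε = −(-33.94)/11700 = 2.9008e-03; σ = Eε = 45900 · 2.9008e-03 = 133.1 MPa.

133 MPa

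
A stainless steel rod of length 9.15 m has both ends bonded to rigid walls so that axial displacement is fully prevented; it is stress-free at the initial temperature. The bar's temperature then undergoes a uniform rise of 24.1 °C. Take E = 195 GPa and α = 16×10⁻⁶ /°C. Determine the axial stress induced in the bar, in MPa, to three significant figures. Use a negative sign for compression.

-75.2 MPa

Free thermal expansion αLΔT = 16e-6 · 9150 · 24.1 = 3.528 mm.
The walls impose strain ε = −(3.528)/9150 = -3.8560e-04; σ = Eε = 195000 · -3.8560e-04 = -75.19 MPa.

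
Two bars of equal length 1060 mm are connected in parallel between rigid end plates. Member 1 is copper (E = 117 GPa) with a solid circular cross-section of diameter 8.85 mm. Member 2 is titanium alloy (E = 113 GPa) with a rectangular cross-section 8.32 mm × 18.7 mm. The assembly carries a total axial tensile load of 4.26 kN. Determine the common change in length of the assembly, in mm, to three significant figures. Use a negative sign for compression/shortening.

0.182 mm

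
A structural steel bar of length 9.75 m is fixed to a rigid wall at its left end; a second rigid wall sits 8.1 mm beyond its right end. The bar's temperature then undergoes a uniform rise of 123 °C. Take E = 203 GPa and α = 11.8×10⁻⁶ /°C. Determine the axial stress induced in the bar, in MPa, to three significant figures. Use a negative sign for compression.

-126 MPa

Free thermal expansion αLΔT = 11.8e-6 · 9750 · 123 = 14.15 mm.
The walls engage after the gap closes; constrained expansion = 14.15 − 8.1 = 6.051 mm.
The walls impose strain ε = −(6.051)/9750 = -6.2063e-04; σ = Eε = 203000 · -6.2063e-04 = -126 MPa.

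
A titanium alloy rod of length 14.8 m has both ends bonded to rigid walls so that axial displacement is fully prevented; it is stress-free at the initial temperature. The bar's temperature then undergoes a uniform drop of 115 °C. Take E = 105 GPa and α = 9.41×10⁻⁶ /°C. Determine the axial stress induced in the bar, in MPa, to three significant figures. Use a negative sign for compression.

Free thermal expansion αLΔT = 9.41e-6 · 14800 · -115 = -16.02 mm.
The walls impose strain ε = −(-16.02)/14800 = 1.0822e-03; σ = Eε = 105000 · 1.0822e-03 = 113.6 MPa.

114 MPa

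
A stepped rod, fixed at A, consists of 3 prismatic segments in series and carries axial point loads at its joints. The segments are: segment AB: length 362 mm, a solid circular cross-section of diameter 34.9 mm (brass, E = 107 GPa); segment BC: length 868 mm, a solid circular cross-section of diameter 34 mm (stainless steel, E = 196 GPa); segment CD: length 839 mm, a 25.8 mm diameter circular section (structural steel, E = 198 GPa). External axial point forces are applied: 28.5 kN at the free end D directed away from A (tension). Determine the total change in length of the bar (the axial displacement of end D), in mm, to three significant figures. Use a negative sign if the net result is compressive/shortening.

Internal axial forces (sectioning from the free end, tension +): N_CD = 28.5 kN, N_BC = 28.5 kN, N_AB = 28.5 kN.
A_AB = 956.6 mm².
A_BC = 907.9 mm².
A_CD = 522.8 mm².
δ_AB = 28500·362/(956.6·107000) = 0.1008 mm
δ_BC = 28500·868/(907.9·196000) = 0.139 mm
δ_CD = 28500·839/(522.8·198000) = 0.231 mm
δ = Σδ_i = 0.4708 mm.

0.471 mm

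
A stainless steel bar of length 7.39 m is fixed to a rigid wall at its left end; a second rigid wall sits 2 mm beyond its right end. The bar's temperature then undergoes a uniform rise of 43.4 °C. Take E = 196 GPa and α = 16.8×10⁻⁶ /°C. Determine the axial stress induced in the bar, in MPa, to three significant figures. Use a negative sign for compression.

-89.9 MPa

Free thermal expansion αLΔT = 16.8e-6 · 7390 · 43.4 = 5.388 mm.
The walls engage after the gap closes; constrained expansion = 5.388 − 2 = 3.388 mm.
The walls impose strain ε = −(3.388)/7390 = -4.5848e-04; σ = Eε = 196000 · -4.5848e-04 = -89.86 MPa.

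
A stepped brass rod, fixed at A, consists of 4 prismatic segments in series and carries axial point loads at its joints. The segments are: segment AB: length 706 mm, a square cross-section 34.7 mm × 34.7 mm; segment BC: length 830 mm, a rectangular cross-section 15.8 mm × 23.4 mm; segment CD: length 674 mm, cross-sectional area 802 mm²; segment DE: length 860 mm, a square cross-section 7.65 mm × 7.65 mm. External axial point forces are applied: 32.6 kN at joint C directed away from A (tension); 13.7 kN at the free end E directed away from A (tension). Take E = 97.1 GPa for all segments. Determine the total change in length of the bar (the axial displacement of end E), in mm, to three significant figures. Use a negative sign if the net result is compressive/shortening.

3.54 mm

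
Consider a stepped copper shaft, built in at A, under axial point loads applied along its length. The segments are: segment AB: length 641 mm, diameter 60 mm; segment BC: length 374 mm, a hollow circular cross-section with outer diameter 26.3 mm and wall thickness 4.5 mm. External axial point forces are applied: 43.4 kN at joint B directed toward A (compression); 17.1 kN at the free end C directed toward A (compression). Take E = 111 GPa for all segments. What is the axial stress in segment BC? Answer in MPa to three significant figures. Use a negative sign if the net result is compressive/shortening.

-55.5 MPa

Internal axial forces (sectioning from the free end, tension +): N_BC = -17.1 kN, N_AB = -60.5 kN.
A_BC = 308.2 mm².
σ_BC = N_BC/A_BC = -17100/308.2 = -55.49 MPa.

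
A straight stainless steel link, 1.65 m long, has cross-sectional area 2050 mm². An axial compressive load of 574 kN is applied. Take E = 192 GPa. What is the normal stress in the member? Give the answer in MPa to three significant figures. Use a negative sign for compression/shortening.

-280 MPa

σ = N/A = -574000/2050 = -280 MPa.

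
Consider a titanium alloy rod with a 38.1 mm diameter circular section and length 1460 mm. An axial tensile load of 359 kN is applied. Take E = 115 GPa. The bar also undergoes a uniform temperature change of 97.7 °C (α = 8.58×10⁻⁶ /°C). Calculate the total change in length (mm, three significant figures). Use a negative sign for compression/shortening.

5.22 mm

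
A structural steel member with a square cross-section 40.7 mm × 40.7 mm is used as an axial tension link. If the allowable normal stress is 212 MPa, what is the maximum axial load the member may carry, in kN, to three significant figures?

351 kN

A = 1656 mm².
P_max = σ_allow · A = 212 · 1656 = 351200 N = 351.2 kN.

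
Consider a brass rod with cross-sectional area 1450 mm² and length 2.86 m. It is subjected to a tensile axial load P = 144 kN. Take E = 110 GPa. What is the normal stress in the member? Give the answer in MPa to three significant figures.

99.3 MPa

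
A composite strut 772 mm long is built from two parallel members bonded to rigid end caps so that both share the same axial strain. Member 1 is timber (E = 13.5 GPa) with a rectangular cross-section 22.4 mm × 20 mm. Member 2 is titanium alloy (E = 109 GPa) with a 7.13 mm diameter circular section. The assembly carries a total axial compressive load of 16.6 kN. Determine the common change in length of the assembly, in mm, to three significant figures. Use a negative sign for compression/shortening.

-1.23 mm

A_1 = 448 mm².
A_2 = 39.93 mm².
Equal strain + equilibrium ⇒ each member carries load in proportion to AE: A₁E₁ = 6048000 N, A₂E₂ = 4352000 N, ΣAE = 10400000 N.
δ = PL/ΣAE = -16600·772/10400000 = -1.232 mm.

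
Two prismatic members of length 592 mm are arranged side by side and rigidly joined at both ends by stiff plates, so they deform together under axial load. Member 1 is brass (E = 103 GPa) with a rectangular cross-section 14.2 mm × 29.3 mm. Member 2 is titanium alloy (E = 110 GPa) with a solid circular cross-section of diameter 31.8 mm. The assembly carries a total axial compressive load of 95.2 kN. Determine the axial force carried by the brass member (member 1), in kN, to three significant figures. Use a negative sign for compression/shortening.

-31.3 kN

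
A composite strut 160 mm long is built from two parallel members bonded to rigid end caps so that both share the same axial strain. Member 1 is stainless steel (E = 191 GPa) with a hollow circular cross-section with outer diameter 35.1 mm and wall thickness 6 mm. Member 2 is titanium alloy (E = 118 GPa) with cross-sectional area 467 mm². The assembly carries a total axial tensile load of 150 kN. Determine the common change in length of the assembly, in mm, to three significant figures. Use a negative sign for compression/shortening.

A_1 = 548.5 mm².
Equal strain + equilibrium ⇒ each member carries load in proportion to AE: A₁E₁ = 104800000 N, A₂E₂ = 55110000 N, ΣAE = 159900000 N.
δ = PL/ΣAE = 150000·160/159900000 = 0.1501 mm.

0.150 mm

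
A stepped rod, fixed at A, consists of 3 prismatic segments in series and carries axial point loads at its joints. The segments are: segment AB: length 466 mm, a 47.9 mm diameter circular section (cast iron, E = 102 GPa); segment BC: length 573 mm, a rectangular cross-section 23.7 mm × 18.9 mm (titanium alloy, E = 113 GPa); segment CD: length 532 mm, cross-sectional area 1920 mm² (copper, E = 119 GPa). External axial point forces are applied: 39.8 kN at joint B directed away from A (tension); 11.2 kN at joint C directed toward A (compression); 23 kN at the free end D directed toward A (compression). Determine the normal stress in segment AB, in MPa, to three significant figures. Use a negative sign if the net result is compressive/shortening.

3.11 MPa

Internal axial forces (sectioning from the free end, tension +): N_CD = -23 kN, N_BC = -34.2 kN, N_AB = 5.6 kN.
A_AB = 1802 mm².
σ_AB = N_AB/A_AB = 5600/1802 = 3.108 MPa.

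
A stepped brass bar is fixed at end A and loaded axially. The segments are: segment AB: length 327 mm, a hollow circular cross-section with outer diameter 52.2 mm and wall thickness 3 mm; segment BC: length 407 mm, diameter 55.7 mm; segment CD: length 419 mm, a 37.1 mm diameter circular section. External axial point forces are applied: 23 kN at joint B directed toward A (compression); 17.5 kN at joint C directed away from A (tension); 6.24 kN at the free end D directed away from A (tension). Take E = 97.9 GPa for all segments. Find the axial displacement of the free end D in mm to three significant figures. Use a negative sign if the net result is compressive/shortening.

0.0705 mm

Internal axial forces (sectioning from the free end, tension +): N_CD = 6.24 kN, N_BC = 23.74 kN, N_AB = 0.74 kN.
A_AB = 463.7 mm².
A_BC = 2437 mm².
A_CD = 1081 mm².
δ_AB = 740·327/(463.7·97900) = 0.00533 mm
δ_BC = 23740·407/(2437·97900) = 0.0405 mm
δ_CD = 6240·419/(1081·97900) = 0.0247 mm
δ = Σδ_i = 0.07054 mm.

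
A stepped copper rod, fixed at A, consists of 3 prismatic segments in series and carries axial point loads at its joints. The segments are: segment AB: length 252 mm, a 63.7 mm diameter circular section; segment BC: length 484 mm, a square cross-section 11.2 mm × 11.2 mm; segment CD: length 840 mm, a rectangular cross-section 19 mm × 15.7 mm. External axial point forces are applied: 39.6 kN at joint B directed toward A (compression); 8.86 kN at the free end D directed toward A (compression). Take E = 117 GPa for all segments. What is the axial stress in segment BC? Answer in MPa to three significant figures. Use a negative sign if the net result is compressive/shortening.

-70.6 MPa

Internal axial forces (sectioning from the free end, tension +): N_CD = -8.86 kN, N_BC = -8.86 kN, N_AB = -48.46 kN.
A_BC = 125.4 mm².
σ_BC = N_BC/A_BC = -8860/125.4 = -70.63 MPa.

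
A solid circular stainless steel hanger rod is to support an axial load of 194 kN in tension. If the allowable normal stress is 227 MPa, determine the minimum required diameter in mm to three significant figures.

Required area A ≥ P/σ_allow = 194000/227 = 854.6 mm².
For a solid circular section, d ≥ √(4A/π) = 32.99 mm.

33.0 mm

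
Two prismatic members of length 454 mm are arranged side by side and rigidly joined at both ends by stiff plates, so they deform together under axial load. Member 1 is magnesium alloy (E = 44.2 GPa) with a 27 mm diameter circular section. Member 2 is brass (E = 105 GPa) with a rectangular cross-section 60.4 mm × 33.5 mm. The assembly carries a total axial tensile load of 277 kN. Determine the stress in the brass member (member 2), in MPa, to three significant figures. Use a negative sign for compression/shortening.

122 MPa

A_1 = 572.6 mm².
A_2 = 2023 mm².
Equal strain + equilibrium ⇒ each member carries load in proportion to AE: A₁E₁ = 25310000 N, A₂E₂ = 212500000 N, ΣAE = 237800000 N.
σ₂ = P·E₂/ΣAE = 277000·105000/237800000 = 122.3 MPa.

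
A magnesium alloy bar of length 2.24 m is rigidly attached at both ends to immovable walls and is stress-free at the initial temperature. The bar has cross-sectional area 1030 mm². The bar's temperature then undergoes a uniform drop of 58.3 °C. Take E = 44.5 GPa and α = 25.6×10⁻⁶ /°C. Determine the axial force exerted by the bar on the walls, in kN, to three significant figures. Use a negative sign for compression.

68.4 kN

Free thermal expansion αLΔT = 25.6e-6 · 2240 · -58.3 = -3.343 mm.
The walls impose strain ε = −(-3.343)/2240 = 1.4925e-03; σ = Eε = 44500 · 1.4925e-03 = 66.42 MPa.
Wall reaction R = σ·A = 66.42·1030 = 68410 N = 68.41 kN.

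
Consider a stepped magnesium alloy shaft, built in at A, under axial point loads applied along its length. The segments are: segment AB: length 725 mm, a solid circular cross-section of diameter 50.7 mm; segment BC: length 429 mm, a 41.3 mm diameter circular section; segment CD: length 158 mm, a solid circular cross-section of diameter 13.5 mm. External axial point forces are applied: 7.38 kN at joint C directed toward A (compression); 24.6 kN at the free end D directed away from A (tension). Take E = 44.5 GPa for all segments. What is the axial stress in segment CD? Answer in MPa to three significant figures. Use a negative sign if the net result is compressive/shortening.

172 MPa

Internal axial forces (sectioning from the free end, tension +): N_CD = 24.6 kN, N_BC = 17.22 kN, N_AB = 17.22 kN.
A_CD = 143.1 mm².
σ_CD = N_CD/A_CD = 24600/143.1 = 171.9 MPa.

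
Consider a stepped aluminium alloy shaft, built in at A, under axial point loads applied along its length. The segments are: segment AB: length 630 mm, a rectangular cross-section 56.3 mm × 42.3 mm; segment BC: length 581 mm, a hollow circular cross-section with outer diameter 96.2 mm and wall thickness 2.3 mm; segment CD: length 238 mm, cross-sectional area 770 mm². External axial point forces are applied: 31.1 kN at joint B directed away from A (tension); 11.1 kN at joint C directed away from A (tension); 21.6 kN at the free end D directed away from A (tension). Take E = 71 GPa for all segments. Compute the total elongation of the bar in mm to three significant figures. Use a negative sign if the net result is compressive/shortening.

0.726 mm

Internal axial forces (sectioning from the free end, tension +): N_CD = 21.6 kN, N_BC = 32.7 kN, N_AB = 63.8 kN.
A_AB = 2381 mm².
A_BC = 678.5 mm².
δ_AB = 63800·630/(2381·71000) = 0.2377 mm
δ_BC = 32700·581/(678.5·71000) = 0.3944 mm
δ_CD = 21600·238/(770·71000) = 0.09403 mm
δ = Σδ_i = 0.7261 mm.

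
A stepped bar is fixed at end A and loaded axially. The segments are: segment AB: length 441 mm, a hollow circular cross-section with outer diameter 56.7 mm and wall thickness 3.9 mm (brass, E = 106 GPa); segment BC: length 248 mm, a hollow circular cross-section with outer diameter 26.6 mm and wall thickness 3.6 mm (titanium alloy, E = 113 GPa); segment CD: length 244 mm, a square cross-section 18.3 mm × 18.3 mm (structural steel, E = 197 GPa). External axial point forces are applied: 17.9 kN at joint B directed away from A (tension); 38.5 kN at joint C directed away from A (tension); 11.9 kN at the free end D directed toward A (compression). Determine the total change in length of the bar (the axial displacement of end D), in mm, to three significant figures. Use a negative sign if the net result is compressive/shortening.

Internal axial forces (sectioning from the free end, tension +): N_CD = -11.9 kN, N_BC = 26.6 kN, N_AB = 44.5 kN.
A_AB = 646.9 mm².
A_BC = 260.1 mm².
A_CD = 334.9 mm².
δ_AB = 44500·441/(646.9·106000) = 0.2862 mm
δ_BC = 26600·248/(260.1·113000) = 0.2244 mm
δ_CD = -11900·244/(334.9·197000) = -0.04401 mm
δ = Σδ_i = 0.4666 mm.

0.467 mm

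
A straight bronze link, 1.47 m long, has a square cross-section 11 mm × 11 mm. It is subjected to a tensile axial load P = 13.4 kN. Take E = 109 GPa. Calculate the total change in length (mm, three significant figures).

1.49 mm

A = 121 mm².
δ_mech = NL/(AE) = 13400·1470/(121·109000) = 1.494 mm.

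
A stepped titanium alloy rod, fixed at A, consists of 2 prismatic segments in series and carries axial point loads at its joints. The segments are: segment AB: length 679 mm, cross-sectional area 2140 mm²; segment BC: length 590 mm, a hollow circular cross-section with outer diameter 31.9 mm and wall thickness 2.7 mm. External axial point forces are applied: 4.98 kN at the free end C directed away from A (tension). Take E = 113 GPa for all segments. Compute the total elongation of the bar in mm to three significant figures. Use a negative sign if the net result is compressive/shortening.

Internal axial forces (sectioning from the free end, tension +): N_BC = 4.98 kN, N_AB = 4.98 kN.
A_BC = 247.7 mm².
δ_AB = 4980·679/(2140·113000) = 0.01398 mm
δ_BC = 4980·590/(247.7·113000) = 0.105 mm
δ = Σδ_i = 0.119 mm.

0.119 mm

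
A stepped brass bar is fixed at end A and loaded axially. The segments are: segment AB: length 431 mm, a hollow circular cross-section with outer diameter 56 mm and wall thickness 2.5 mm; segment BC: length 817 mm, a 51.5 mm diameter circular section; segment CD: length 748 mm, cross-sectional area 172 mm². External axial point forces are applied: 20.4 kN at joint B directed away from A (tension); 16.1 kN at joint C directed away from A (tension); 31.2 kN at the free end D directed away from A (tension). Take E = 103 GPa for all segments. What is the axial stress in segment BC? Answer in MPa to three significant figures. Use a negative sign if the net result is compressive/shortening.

22.7 MPa

Internal axial forces (sectioning from the free end, tension +): N_CD = 31.2 kN, N_BC = 47.3 kN, N_AB = 67.7 kN.
A_BC = 2083 mm².
σ_BC = N_BC/A_BC = 47300/2083 = 22.71 MPa.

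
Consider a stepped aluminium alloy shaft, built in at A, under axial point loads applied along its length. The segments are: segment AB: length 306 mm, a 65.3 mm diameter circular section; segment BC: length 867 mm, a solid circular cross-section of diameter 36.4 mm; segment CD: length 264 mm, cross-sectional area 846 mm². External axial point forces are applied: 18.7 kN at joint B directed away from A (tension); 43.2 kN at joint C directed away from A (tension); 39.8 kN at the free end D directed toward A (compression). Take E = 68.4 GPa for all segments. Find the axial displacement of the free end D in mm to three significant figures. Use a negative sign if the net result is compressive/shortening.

Internal axial forces (sectioning from the free end, tension +): N_CD = -39.8 kN, N_BC = 3.4 kN, N_AB = 22.1 kN.
A_AB = 3349 mm².
A_BC = 1041 mm².
δ_AB = 22100·306/(3349·68400) = 0.02952 mm
δ_BC = 3400·867/(1041·68400) = 0.04141 mm
δ_CD = -39800·264/(846·68400) = -0.1816 mm
δ = Σδ_i = -0.1106 mm.

-0.111 mm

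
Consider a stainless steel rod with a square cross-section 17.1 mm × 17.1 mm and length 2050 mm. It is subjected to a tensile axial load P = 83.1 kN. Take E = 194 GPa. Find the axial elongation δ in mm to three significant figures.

A = 292.4 mm².
δ_mech = NL/(AE) = 83100·2050/(292.4·194000) = 3.003 mm.

3.00 mm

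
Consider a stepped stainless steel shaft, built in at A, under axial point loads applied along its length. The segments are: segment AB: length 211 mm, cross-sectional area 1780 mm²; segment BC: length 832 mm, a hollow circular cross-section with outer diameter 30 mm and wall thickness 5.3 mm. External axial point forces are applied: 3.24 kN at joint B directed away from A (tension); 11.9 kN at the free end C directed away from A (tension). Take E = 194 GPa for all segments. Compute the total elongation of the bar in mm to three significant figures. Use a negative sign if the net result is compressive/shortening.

Internal axial forces (sectioning from the free end, tension +): N_BC = 11.9 kN, N_AB = 15.14 kN.
A_BC = 411.3 mm².
δ_AB = 15140·211/(1780·194000) = 0.009251 mm
δ_BC = 11900·832/(411.3·194000) = 0.1241 mm
δ = Σδ_i = 0.1333 mm.

0.133 mm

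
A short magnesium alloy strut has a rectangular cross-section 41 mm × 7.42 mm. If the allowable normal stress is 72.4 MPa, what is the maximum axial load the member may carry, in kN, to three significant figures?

22.0 kN

A = 304.2 mm².
P_max = σ_allow · A = 72.4 · 304.2 = 22030 N = 22.03 kN.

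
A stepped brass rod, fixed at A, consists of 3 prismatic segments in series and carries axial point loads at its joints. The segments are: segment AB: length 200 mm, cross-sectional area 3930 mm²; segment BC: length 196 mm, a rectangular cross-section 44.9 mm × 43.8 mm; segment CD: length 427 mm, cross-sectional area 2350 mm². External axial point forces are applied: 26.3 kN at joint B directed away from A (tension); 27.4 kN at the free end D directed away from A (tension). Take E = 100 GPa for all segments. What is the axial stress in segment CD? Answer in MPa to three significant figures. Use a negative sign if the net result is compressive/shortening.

Internal axial forces (sectioning from the free end, tension +): N_CD = 27.4 kN, N_BC = 27.4 kN, N_AB = 53.7 kN.
σ_CD = N_CD/A_CD = 27400/2350 = 11.66 MPa.

11.7 MPa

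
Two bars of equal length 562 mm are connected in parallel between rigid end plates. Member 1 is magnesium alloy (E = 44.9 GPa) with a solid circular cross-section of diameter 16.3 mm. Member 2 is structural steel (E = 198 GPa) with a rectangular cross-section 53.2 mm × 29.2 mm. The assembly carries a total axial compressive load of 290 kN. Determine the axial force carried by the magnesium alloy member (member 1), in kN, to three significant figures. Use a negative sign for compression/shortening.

-8.57 kN

A_1 = 208.7 mm².
A_2 = 1553 mm².
Equal strain + equilibrium ⇒ each member carries load in proportion to AE: A₁E₁ = 9369000 N, A₂E₂ = 307600000 N, ΣAE = 317000000 N.
F₁ = P·A₁E₁/ΣAE = -290000·9369000/317000000 = -8573 N.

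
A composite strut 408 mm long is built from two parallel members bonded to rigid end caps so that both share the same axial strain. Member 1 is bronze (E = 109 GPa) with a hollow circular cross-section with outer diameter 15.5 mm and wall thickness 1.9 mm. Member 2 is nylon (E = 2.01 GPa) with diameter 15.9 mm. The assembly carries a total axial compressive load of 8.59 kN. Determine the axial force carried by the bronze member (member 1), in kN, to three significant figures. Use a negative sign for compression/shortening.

-8.22 kN

A_1 = 81.18 mm².
A_2 = 198.6 mm².
Equal strain + equilibrium ⇒ each member carries load in proportion to AE: A₁E₁ = 8848000 N, A₂E₂ = 399100 N, ΣAE = 9248000 N.
F₁ = P·A₁E₁/ΣAE = -8590·8848000/9248000 = -8219 N.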